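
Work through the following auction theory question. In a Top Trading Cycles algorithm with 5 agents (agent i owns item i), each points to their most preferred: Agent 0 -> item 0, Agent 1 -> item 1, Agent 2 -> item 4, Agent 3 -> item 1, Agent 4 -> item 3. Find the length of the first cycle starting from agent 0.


Step 1: Trace the pointer graph from agent 0: 0 -> 0
Step 2: A cycle is detected when we revisit agent 0
Step 3: The cycle is: 0 -> 0
Step 4: Cycle length = 1

1


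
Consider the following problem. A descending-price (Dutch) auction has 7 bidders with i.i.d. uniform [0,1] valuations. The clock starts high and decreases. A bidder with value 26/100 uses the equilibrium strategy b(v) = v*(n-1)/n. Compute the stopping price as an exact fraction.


Step 1: Dutch auctions are strategically equivalent to first-price auctions
Step 2: The equilibrium bid is b(v) = v*(n-1)/n
Step 3: b = 13/50 * 6/7
Step 4: b = 39/175

39/175


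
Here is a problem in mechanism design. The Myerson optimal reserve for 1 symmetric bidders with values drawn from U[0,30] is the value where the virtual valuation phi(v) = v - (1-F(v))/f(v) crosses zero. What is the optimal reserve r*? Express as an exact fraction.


Step 1: For U[0,30], F(v) = v/30 and f(v) = 1/30
Step 2: phi(v) = v - (1 - v/30)/(1/30) = v - (30 - v) = 2v - 30
Step 3: Set phi(r*) = 0: 2r* - 30 = 0
Step 4: r* = 30/2 = 15 (the number of bidders n = 1 does not enter)

15


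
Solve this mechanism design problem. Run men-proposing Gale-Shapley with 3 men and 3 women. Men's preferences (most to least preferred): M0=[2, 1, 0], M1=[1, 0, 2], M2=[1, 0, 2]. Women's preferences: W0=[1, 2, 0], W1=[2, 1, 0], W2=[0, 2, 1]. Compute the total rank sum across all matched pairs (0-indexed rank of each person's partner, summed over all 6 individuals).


Step 1: Run Gale-Shapley (men propose, women hold best offer):
  M0 proposes to W2; she accepts
  M1 proposes to W1; she accepts
  M2 proposes to W1; she switches from M1
  M1 proposes to W0; she accepts
Step 2: Final matching: W0-M1, W1-M2, W2-M0
Step 3: 0-indexed ranks (man's rank of his match, then woman's): 1 + 0 + 0 + 0 + 0 + 0
Step 4: Total rank sum = 1

1


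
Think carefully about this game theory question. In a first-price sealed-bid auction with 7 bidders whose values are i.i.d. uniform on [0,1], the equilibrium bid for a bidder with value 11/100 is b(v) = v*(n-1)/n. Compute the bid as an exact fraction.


Step 1: The symmetric BNE bidding function is b(v) = v * (n-1) / n
Step 2: Substitute v = 11/100 and n = 7
Step 3: b = 11/100 * 6/7
Step 4: b = 33/350

33/350


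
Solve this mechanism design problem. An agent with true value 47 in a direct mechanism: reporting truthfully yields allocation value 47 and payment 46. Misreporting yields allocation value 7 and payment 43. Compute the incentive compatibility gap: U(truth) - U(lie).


Step 1: U(truth) = value - payment = 47 - 46 = 1
Step 2: U(lie) = allocation - payment = 7 - 43 = -36
Step 3: IC gap = 1 - (-36) = 37

37


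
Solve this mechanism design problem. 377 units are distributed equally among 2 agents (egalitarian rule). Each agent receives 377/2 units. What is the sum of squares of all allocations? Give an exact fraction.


Step 1: Each agent's share = 377/2
Step 2: Square of each share = (377/2)^2 = 142129/4
Step 3: Sum of squares = 2 * 142129/4 = 142129/2

142129/2


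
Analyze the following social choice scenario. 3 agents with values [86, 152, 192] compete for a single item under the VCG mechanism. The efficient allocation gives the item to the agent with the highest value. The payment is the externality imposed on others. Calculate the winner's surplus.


Step 1: The winner is the agent with the highest value: agent 2 with value 192
Step 2: Values of other agents: [86, 152]
Step 3: VCG payment = max of others' values = 152
Step 4: Surplus = 192 - 152 = 40

40


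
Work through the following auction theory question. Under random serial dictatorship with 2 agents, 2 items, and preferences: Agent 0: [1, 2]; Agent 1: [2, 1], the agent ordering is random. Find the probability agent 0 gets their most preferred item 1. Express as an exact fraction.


Step 1: Agent 0 wants item 1
Step 2: There are 2 possible orderings of agents
Step 3: In 2 orderings, agent 0 gets item 1
Step 4: Probability = 2/2 = 1

1


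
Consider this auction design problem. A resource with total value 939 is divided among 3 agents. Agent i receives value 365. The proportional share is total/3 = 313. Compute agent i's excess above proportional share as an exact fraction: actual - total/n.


Step 1: Proportional share = 939/3 = 313
Step 2: Agent's actual allocation = 365
Step 3: Excess = 365 - 313 = 52

52


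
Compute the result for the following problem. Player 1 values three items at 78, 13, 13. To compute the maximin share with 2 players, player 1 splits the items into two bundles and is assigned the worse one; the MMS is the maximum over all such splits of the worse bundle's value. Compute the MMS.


Step 1: Item values = 78, 13, 13
Step 2: Enumerate all 2-bundle partitions and take the smaller bundle:
  Partition 1: {78} vs {13,13} -> bundles 78, 26; min = 26
  Partition 2: {13} vs {78,13} -> bundles 13, 91; min = 13
  Partition 3: {13} vs {78,13} -> bundles 13, 91; min = 13
Step 3: MMS = max(26, 13, 13) = 26

26


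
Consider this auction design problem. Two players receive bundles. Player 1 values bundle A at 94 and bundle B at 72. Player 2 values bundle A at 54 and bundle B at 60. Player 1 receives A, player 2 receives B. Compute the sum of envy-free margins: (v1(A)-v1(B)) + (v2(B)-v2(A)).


Step 1: Player 1's margin = v1(A) - v1(B) = 94 - 72 = 22
Step 2: Player 2's margin = v2(B) - v2(A) = 60 - 54 = 6
Step 3: Total margin = 22 + 6 = 28

28


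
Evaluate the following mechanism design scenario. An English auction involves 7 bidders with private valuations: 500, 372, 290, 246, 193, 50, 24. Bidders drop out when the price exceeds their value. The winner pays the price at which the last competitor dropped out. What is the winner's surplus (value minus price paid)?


Step 1: Identify the highest value: 500
Step 2: Identify the second-highest value: 372
Step 3: The final price = second-highest value = 372
Step 4: Surplus = 500 - 372 = 128

128


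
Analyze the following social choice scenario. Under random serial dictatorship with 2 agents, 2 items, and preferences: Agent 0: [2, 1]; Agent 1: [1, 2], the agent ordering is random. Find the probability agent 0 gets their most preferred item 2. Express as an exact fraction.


Step 1: Agent 0 wants item 2
Step 2: There are 2 possible orderings of agents
Step 3: In 2 orderings, agent 0 gets item 2
Step 4: Probability = 2/2 = 1

1


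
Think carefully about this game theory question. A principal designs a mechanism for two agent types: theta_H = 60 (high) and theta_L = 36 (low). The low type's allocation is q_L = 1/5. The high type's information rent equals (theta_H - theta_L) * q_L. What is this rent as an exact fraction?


Step 1: theta_H - theta_L = 60 - 36 = 24
Step 2: Information rent = (theta_H - theta_L) * q_L
Step 3: = 24 * 1/5
Step 4: = 24/5

24/5


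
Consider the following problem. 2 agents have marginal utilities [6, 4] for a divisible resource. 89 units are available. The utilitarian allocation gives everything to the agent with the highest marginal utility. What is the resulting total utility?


Step 1: The marginal utilities are [6, 4]
Step 2: The highest marginal utility is 6
Step 3: All 89 units go to that agent
Step 4: Total utility = 6 * 89 = 534

534


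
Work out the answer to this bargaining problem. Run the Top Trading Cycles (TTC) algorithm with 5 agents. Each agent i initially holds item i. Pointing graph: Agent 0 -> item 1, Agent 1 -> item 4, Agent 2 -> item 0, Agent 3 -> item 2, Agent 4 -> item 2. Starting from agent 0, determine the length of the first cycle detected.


Step 1: Trace the pointer graph from agent 0: 0 -> 1 -> 4 -> 2 -> 0
Step 2: A cycle is detected when we revisit agent 0
Step 3: The cycle is: 0 -> 1 -> 4 -> 2 -> 0
Step 4: Cycle length = 4

4


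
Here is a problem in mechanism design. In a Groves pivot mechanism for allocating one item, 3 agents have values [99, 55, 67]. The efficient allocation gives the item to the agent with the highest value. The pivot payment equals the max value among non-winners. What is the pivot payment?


Step 1: The efficient winner is agent 0 with value 99
Step 2: Other agents' values: [55, 67]
Step 3: Pivot payment = max(others) = 67
Step 4: The winner pays 67

67


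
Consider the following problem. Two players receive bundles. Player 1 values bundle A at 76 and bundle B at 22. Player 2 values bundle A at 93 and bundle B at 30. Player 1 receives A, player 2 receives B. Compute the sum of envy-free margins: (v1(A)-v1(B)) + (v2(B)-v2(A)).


Step 1: Player 1's margin = v1(A) - v1(B) = 76 - 22 = 54
Step 2: Player 2's margin = v2(B) - v2(A) = 30 - 93 = -63
Step 3: Total margin = 54 + -63 = -9

-9


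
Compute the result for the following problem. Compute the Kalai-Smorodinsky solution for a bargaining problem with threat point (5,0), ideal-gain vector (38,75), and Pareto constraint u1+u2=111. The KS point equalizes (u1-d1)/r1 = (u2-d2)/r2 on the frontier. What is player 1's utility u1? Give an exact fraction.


Step 1: At the KS point, (u1-d1)/r1 = (u2-d2)/r2 = t and u1+u2 = 111
Step 2: u1 = d1 + r1*t and u2 = d2 + r2*t, so (d1 + r1*t) + (d2 + r2*t) = 111
Step 3: t = (111 - 5 - 0)/(38 + 75) = 106/113
Step 4: u1 = d1 + r1*t = 5 + 38 * 106/113 = 4593/113
Step 5: (Check: u2 = d2 + r2*t = 7950/113; u1+u2 = 4593/113 + 7950/113 = 111, on the frontier.)

4593/113


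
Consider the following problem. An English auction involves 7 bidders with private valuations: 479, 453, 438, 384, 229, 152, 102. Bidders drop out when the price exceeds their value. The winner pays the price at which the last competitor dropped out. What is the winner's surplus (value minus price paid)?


Step 1: Identify the highest value: 479
Step 2: Identify the second-highest value: 453
Step 3: The final price = second-highest value = 453
Step 4: Surplus = 479 - 453 = 26

26


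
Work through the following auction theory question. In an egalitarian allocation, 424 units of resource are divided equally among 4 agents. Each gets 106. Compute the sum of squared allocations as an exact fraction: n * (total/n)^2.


Step 1: Each agent's share = 424/4 = 106
Step 2: Square of each share = (106)^2 = 11236
Step 3: Sum of squares = 4 * 11236 = 44944

44944


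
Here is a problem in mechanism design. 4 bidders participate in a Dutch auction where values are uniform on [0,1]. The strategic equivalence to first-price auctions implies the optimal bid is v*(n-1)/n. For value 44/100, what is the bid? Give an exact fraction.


Step 1: Dutch auctions are strategically equivalent to first-price auctions
Step 2: The equilibrium bid is b(v) = v*(n-1)/n
Step 3: b = 11/25 * 3/4
Step 4: b = 33/100

33/100


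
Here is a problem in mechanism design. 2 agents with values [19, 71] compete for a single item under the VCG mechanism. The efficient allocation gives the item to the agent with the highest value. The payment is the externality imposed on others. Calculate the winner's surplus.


Step 1: The winner is the agent with the highest value: agent 1 with value 71
Step 2: Values of other agents: [19]
Step 3: VCG payment = max of others' values = 19
Step 4: Surplus = 71 - 19 = 52

52


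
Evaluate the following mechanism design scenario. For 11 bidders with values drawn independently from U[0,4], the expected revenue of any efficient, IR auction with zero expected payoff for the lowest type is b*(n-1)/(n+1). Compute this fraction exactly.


Step 1: By Revenue Equivalence, expected revenue = b*(n-1)/(n+1)
Step 2: Substituting n = 11, b = 4
Step 3: Revenue = 4*(11-1)/(11+1) = 4*10/12
Step 4: Revenue = 40/12 = 10/3

10/3


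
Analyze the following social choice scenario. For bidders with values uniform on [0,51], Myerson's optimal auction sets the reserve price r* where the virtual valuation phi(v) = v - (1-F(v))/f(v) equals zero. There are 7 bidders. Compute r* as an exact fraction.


Step 1: For U[0,51], F(v) = v/51 and f(v) = 1/51
Step 2: phi(v) = v - (1 - v/51)/(1/51) = v - (51 - v) = 2v - 51
Step 3: Set phi(r*) = 0: 2r* - 51 = 0
Step 4: r* = 51/2 (the number of bidders n = 7 does not enter)

51/2


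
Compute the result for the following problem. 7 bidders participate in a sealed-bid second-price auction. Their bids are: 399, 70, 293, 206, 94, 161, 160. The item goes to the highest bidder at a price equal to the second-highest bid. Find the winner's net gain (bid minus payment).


Step 1: Sort bids in descending order: 399, 293, 206, 161, 160, 94, 70
Step 2: The winning bid is the highest: 399
Step 3: The payment equals the second-highest bid: 293
Step 4: Surplus = winner's bid - payment = 399 - 293 = 106

106


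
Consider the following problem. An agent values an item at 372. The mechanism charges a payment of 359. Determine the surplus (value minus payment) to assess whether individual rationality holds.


Step 1: Surplus = value - payment = 372 - 359 = 13
Step 2: IR is satisfied (surplus >= 0)

13


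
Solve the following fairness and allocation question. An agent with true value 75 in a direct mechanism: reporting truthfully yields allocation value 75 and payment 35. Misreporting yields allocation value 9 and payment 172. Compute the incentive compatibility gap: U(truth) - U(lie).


Step 1: U(truth) = value - payment = 75 - 35 = 40
Step 2: U(lie) = allocation - payment = 9 - 172 = -163
Step 3: IC gap = 40 - (-163) = 203

203


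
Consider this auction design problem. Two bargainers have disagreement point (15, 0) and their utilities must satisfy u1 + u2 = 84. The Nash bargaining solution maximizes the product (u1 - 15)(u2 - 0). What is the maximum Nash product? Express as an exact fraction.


Step 1: The Nash solution splits surplus symmetrically above the disagreement point
Step 2: u1 = (total + d1 - d2)/2 = (84 + 15 - 0)/2 = 99/2
Step 3: u2 = (total - d1 + d2)/2 = (84 - 15 + 0)/2 = 69/2
Step 4: Nash product = (99/2 - 15) * (69/2 - 0)
Step 5: = 69/2 * 69/2 = 4761/4

4761/4


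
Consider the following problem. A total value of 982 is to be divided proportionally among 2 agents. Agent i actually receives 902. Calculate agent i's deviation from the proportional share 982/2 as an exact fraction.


Step 1: Proportional share = 982/2 = 491
Step 2: Agent's actual allocation = 902
Step 3: Excess = 902 - 491 = 411

411


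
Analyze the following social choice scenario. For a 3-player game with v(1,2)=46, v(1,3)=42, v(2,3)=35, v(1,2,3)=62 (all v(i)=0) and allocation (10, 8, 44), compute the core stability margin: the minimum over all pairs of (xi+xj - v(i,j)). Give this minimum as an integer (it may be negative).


Step 1: Slack for coalition (1,2): x1+x2 - v12 = 18 - 46 = -28
Step 2: Slack for coalition (1,3): x1+x3 - v13 = 54 - 42 = 12
Step 3: Slack for coalition (2,3): x2+x3 - v23 = 52 - 35 = 17
Step 4: Minimum slack = min(-28, 12, 17) = -28, attained by (1,2); coalition (1,2) can block (slack < 0), so the allocation is not in the core

-28


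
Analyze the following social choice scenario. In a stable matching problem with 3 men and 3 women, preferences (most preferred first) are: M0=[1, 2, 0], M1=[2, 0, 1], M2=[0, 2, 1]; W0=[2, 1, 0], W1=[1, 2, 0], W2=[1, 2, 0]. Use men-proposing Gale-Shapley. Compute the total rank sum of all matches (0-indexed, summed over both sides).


Step 1: Run Gale-Shapley (men propose, women hold best offer):
  M0 proposes to W1; she accepts
  M1 proposes to W2; she accepts
  M2 proposes to W0; she accepts
Step 2: Final matching: W0-M2, W1-M0, W2-M1
Step 3: 0-indexed ranks (man's rank of his match, then woman's): 0 + 0 + 0 + 2 + 0 + 0
Step 4: Total rank sum = 2

2


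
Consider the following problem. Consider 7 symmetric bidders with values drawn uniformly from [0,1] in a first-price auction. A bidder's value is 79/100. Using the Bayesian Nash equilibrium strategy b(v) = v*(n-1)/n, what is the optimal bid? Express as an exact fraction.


Step 1: The symmetric BNE bidding function is b(v) = v * (n-1) / n
Step 2: Substitute v = 79/100 and n = 7
Step 3: b = 79/100 * 6/7
Step 4: b = 237/350

237/350


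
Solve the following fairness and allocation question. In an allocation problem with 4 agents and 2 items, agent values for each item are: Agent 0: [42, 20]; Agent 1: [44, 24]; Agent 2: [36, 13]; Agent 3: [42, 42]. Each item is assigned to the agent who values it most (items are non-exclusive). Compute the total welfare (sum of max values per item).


Step 1: For each item, find the maximum value among all agents.
Step 2: Item 0 -> Agent 1 (value 44)
Step 3: Item 1 -> Agent 3 (value 42)
Step 4: Total welfare = 44 + 42 = 86

86


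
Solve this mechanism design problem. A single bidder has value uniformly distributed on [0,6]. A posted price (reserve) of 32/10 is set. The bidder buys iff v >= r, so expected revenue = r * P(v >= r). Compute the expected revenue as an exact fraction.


Step 1: Posted price r = 16/5, value support [0,6]
Step 2: P(v >= r) = (6 - 16/5)/6 = 7/15
Step 3: Expected revenue = r * P(v >= r) = 16/5 * 7/15
Step 4: Revenue = 112/75

112/75


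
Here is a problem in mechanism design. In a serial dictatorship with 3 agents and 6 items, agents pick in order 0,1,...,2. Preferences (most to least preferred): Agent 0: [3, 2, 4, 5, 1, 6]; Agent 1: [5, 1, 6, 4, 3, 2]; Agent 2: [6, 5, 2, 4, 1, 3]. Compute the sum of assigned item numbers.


Step 1: Agent 0 picks item 3
Step 2: Agent 1 picks item 5
Step 3: Agent 2 picks item 6
Step 4: Sum = 3 + 5 + 6 = 14

14


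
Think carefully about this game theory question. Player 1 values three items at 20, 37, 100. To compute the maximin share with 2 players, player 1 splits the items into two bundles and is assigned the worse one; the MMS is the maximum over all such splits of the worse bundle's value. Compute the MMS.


Step 1: Item values = 20, 37, 100
Step 2: Enumerate all 2-bundle partitions and take the smaller bundle:
  Partition 1: {20} vs {37,100} -> bundles 20, 137; min = 20
  Partition 2: {37} vs {20,100} -> bundles 37, 120; min = 37
  Partition 3: {100} vs {20,37} -> bundles 100, 57; min = 57
Step 3: MMS = max(20, 37, 57) = 57

57


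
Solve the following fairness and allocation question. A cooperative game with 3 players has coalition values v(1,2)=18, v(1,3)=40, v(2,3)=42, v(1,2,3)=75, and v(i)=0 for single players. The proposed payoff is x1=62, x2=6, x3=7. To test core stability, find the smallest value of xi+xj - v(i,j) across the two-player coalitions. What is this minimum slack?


Step 1: Slack for coalition (1,2): x1+x2 - v12 = 68 - 18 = 50
Step 2: Slack for coalition (1,3): x1+x3 - v13 = 69 - 40 = 29
Step 3: Slack for coalition (2,3): x2+x3 - v23 = 13 - 42 = -29
Step 4: Minimum slack = min(50, 29, -29) = -29, attained by (2,3); coalition (2,3) can block (slack < 0), so the allocation is not in the core

-29


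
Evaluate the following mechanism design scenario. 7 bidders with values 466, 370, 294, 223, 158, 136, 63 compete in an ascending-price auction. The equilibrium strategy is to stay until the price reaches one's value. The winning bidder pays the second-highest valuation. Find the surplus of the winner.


Step 1: Identify the highest value: 466
Step 2: Identify the second-highest value: 370
Step 3: The final price = second-highest value = 370
Step 4: Surplus = 466 - 370 = 96

96


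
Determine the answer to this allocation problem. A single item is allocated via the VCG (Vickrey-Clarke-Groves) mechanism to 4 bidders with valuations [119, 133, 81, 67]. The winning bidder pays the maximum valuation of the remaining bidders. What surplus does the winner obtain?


Step 1: The winner is the agent with the highest value: agent 1 with value 133
Step 2: Values of other agents: [119, 81, 67]
Step 3: VCG payment = max of others' values = 119
Step 4: Surplus = 133 - 119 = 14

14


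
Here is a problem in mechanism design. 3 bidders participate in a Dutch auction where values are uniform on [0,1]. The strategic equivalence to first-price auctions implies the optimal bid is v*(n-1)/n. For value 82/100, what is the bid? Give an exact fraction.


Step 1: Dutch auctions are strategically equivalent to first-price auctions
Step 2: The equilibrium bid is b(v) = v*(n-1)/n
Step 3: b = 41/50 * 2/3
Step 4: b = 41/75

41/75


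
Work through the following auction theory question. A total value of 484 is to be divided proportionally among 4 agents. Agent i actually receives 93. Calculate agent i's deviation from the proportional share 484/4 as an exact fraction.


Step 1: Proportional share = 484/4 = 121
Step 2: Agent's actual allocation = 93
Step 3: Excess = 93 - 121 = -28

-28


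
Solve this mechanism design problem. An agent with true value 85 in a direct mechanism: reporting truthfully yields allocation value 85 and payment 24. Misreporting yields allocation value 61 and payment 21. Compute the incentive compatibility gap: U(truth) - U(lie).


Step 1: U(truth) = value - payment = 85 - 24 = 61
Step 2: U(lie) = allocation - payment = 61 - 21 = 40
Step 3: IC gap = 61 - 40 = 21

21


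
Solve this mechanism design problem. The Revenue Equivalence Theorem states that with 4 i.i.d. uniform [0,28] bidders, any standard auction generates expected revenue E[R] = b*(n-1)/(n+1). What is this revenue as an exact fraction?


Step 1: By Revenue Equivalence, expected revenue = b*(n-1)/(n+1)
Step 2: Substituting n = 4, b = 28
Step 3: Revenue = 28*(4-1)/(4+1) = 28*3/5
Step 4: Revenue = 84/5

84/5


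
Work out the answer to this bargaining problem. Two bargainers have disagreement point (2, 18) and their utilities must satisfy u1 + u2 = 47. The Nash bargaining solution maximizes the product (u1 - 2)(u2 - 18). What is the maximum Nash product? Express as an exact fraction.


Step 1: The Nash solution splits surplus symmetrically above the disagreement point
Step 2: u1 = (total + d1 - d2)/2 = (47 + 2 - 18)/2 = 31/2
Step 3: u2 = (total - d1 + d2)/2 = (47 - 2 + 18)/2 = 63/2
Step 4: Nash product = (31/2 - 2) * (63/2 - 18)
Step 5: = 27/2 * 27/2 = 729/4

729/4


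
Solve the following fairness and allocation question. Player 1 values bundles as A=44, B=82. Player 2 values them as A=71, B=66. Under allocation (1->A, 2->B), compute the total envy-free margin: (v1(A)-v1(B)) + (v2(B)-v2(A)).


Step 1: Player 1's margin = v1(A) - v1(B) = 44 - 82 = -38
Step 2: Player 2's margin = v2(B) - v2(A) = 66 - 71 = -5
Step 3: Total margin = -38 + -5 = -43

-43


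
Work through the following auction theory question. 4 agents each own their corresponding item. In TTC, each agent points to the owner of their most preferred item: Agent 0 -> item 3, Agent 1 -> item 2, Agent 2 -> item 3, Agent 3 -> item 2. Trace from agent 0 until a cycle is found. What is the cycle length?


Step 1: Trace the pointer graph from agent 0: 0 -> 3 -> 2 -> 3
Step 2: A cycle is detected when we revisit agent 3
Step 3: The cycle is: 3 -> 2 -> 3
Step 4: Cycle length = 2

2


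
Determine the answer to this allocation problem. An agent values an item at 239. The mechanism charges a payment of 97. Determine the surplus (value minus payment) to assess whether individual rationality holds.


Step 1: Surplus = value - payment = 239 - 97 = 142
Step 2: IR is satisfied (surplus >= 0)

142


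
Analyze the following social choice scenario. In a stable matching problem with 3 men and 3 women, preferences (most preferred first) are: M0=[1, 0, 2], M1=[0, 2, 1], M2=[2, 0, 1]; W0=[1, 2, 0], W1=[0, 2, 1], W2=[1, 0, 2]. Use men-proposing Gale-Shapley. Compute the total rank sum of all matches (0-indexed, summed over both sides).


Step 1: Run Gale-Shapley (men propose, women hold best offer):
  M0 proposes to W1; she accepts
  M1 proposes to W0; she accepts
  M2 proposes to W2; she accepts
Step 2: Final matching: W0-M1, W1-M0, W2-M2
Step 3: 0-indexed ranks (man's rank of his match, then woman's): 0 + 0 + 0 + 0 + 0 + 2
Step 4: Total rank sum = 2

2


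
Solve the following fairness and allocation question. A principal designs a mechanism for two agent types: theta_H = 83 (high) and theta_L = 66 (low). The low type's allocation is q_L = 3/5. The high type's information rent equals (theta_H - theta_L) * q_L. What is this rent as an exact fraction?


Step 1: theta_H - theta_L = 83 - 66 = 17
Step 2: Information rent = (theta_H - theta_L) * q_L
Step 3: = 17 * 3/5
Step 4: = 51/5

51/5


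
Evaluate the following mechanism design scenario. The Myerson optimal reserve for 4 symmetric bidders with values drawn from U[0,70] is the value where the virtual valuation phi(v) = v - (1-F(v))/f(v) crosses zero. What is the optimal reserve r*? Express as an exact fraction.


Step 1: For U[0,70], F(v) = v/70 and f(v) = 1/70
Step 2: phi(v) = v - (1 - v/70)/(1/70) = v - (70 - v) = 2v - 70
Step 3: Set phi(r*) = 0: 2r* - 70 = 0
Step 4: r* = 70/2 = 35 (the number of bidders n = 4 does not enter)

35


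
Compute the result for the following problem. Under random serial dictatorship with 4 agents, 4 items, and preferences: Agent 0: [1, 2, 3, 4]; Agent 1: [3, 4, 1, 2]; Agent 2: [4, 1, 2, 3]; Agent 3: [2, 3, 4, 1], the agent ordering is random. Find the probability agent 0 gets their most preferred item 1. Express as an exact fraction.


Step 1: Agent 0 wants item 1
Step 2: There are 24 possible orderings of agents
Step 3: In 24 orderings, agent 0 gets item 1
Step 4: Probability = 24/24 = 1

1


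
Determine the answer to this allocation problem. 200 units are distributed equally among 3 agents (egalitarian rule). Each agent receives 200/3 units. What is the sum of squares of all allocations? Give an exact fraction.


Step 1: Each agent's share = 200/3
Step 2: Square of each share = (200/3)^2 = 40000/9
Step 3: Sum of squares = 3 * 40000/9 = 40000/3

40000/3


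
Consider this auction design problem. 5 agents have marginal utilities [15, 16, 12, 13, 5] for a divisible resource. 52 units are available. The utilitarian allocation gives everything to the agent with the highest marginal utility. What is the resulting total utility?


Step 1: The marginal utilities are [15, 16, 12, 13, 5]
Step 2: The highest marginal utility is 16
Step 3: All 52 units go to that agent
Step 4: Total utility = 16 * 52 = 832

832


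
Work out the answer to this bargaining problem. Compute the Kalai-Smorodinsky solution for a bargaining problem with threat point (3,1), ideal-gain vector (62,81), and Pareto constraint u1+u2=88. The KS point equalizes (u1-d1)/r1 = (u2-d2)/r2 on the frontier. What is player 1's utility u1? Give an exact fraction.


Step 1: At the KS point, (u1-d1)/r1 = (u2-d2)/r2 = t and u1+u2 = 88
Step 2: u1 = d1 + r1*t and u2 = d2 + r2*t, so (d1 + r1*t) + (d2 + r2*t) = 88
Step 3: t = (88 - 3 - 1)/(62 + 81) = 84/143
Step 4: u1 = d1 + r1*t = 3 + 62 * 84/143 = 5637/143
Step 5: (Check: u2 = d2 + r2*t = 6947/143; u1+u2 = 5637/143 + 6947/143 = 88, on the frontier.)

5637/143


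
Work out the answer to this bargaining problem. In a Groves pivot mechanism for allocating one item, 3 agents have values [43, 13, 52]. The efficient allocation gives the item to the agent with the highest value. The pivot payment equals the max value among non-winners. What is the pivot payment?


Step 1: The efficient winner is agent 2 with value 52
Step 2: Other agents' values: [43, 13]
Step 3: Pivot payment = max(others) = 43
Step 4: The winner pays 43

43


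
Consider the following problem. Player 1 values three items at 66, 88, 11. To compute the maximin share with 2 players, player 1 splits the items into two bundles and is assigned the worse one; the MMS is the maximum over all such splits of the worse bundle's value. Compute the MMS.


Step 1: Item values = 66, 88, 11
Step 2: Enumerate all 2-bundle partitions and take the smaller bundle:
  Partition 1: {66} vs {88,11} -> bundles 66, 99; min = 66
  Partition 2: {88} vs {66,11} -> bundles 88, 77; min = 77
  Partition 3: {11} vs {66,88} -> bundles 11, 154; min = 11
Step 3: MMS = max(66, 77, 11) = 77

77


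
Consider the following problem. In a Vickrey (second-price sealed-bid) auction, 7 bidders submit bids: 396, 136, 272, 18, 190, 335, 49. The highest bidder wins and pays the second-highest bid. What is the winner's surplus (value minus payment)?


Step 1: Sort bids in descending order: 396, 335, 272, 190, 136, 49, 18
Step 2: The winning bid is the highest: 396
Step 3: The payment equals the second-highest bid: 335
Step 4: Surplus = winner's bid - payment = 396 - 335 = 61

61


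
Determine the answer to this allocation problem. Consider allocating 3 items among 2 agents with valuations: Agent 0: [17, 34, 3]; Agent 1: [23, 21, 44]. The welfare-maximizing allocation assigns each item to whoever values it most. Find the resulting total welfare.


Step 1: For each item, find the maximum value among all agents.
Step 2: Item 0 -> Agent 1 (value 23)
Step 3: Item 1 -> Agent 0 (value 34)
Step 4: Item 2 -> Agent 1 (value 44)
Step 5: Total welfare = 23 + 34 + 44 = 101

101


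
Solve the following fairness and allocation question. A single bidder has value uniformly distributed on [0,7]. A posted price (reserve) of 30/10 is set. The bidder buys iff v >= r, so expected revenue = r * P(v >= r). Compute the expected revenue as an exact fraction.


Step 1: Posted price r = 3, value support [0,7]
Step 2: P(v >= r) = (7 - 3)/7 = 4/7
Step 3: Expected revenue = r * P(v >= r) = 3 * 4/7
Step 4: Revenue = 12/7

12/7


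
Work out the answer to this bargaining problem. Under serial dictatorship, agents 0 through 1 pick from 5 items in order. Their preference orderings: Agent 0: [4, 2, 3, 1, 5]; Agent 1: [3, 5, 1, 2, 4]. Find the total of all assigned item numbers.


Step 1: Agent 0 picks item 4
Step 2: Agent 1 picks item 3
Step 3: Sum = 4 + 3 = 7

7


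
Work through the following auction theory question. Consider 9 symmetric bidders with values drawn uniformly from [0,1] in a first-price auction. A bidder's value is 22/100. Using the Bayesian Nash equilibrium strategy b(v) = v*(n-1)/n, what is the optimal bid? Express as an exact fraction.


Step 1: The symmetric BNE bidding function is b(v) = v * (n-1) / n
Step 2: Substitute v = 11/50 and n = 9
Step 3: b = 11/50 * 8/9
Step 4: b = 44/225

44/225


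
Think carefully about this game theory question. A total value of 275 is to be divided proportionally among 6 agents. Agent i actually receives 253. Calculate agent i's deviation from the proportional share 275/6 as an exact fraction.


Step 1: Proportional share = 275/6
Step 2: Agent's actual allocation = 253
Step 3: Excess = 253 - 275/6 = 1243/6

1243/6


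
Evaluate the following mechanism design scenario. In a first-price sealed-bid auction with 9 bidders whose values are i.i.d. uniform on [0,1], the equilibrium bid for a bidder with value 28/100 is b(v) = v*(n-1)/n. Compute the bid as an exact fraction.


Step 1: The symmetric BNE bidding function is b(v) = v * (n-1) / n
Step 2: Substitute v = 7/25 and n = 9
Step 3: b = 7/25 * 8/9
Step 4: b = 56/225

56/225


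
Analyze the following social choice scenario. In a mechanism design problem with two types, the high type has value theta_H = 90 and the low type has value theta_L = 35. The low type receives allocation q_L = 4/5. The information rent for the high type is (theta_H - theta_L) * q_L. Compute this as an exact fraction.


Step 1: theta_H - theta_L = 90 - 35 = 55
Step 2: Information rent = (theta_H - theta_L) * q_L
Step 3: = 55 * 4/5
Step 4: = 44

44


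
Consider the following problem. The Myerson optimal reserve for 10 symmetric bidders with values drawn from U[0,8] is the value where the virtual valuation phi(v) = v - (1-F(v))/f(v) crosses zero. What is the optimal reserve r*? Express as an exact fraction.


Step 1: For U[0,8], F(v) = v/8 and f(v) = 1/8
Step 2: phi(v) = v - (1 - v/8)/(1/8) = v - (8 - v) = 2v - 8
Step 3: Set phi(r*) = 0: 2r* - 8 = 0
Step 4: r* = 8/2 = 4 (the number of bidders n = 10 does not enter)

4


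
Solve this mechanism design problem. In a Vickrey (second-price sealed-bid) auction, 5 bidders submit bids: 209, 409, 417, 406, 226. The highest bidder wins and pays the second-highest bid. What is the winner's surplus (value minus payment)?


Step 1: Sort bids in descending order: 417, 409, 406, 226, 209
Step 2: The winning bid is the highest: 417
Step 3: The payment equals the second-highest bid: 409
Step 4: Surplus = winner's bid - payment = 417 - 409 = 8

8


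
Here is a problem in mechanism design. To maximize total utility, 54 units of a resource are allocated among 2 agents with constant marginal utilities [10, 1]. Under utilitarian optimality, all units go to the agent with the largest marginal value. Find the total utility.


Step 1: The marginal utilities are [10, 1]
Step 2: The highest marginal utility is 10
Step 3: All 54 units go to that agent
Step 4: Total utility = 10 * 54 = 540

540


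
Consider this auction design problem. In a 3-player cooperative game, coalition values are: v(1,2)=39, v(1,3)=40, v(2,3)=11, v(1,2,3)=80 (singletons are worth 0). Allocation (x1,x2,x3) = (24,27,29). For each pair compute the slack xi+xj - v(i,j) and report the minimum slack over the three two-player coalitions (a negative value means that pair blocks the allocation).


Step 1: Slack for coalition (1,2): x1+x2 - v12 = 51 - 39 = 12
Step 2: Slack for coalition (1,3): x1+x3 - v13 = 53 - 40 = 13
Step 3: Slack for coalition (2,3): x2+x3 - v23 = 56 - 11 = 45
Step 4: Minimum slack = min(12, 13, 45) = 12, attained by (1,2); no pair can gain by deviating, so the allocation is in the core

12


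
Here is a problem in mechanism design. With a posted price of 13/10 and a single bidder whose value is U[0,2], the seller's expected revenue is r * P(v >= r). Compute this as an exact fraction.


Step 1: Posted price r = 13/10, value support [0,2]
Step 2: P(v >= r) = (2 - 13/10)/2 = 7/20
Step 3: Expected revenue = r * P(v >= r) = 13/10 * 7/20
Step 4: Revenue = 91/200

91/200


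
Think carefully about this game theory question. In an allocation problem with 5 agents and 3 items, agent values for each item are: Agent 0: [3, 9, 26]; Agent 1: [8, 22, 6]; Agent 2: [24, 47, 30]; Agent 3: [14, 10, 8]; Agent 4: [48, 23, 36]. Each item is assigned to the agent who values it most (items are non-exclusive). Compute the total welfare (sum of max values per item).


Step 1: For each item, find the maximum value among all agents.
Step 2: Item 0 -> Agent 4 (value 48)
Step 3: Item 1 -> Agent 2 (value 47)
Step 4: Item 2 -> Agent 4 (value 36)
Step 5: Total welfare = 48 + 47 + 36 = 131

131


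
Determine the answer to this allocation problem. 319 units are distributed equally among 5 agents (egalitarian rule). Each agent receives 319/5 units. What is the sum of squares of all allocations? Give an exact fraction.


Step 1: Each agent's share = 319/5
Step 2: Square of each share = (319/5)^2 = 101761/25
Step 3: Sum of squares = 5 * 101761/25 = 101761/5

101761/5


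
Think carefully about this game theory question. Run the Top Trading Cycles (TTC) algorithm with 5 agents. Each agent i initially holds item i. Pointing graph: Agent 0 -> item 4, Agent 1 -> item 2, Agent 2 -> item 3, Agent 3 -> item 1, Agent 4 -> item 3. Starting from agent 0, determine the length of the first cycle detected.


Step 1: Trace the pointer graph from agent 0: 0 -> 4 -> 3 -> 1 -> 2 -> 3
Step 2: A cycle is detected when we revisit agent 3
Step 3: The cycle is: 3 -> 1 -> 2 -> 3
Step 4: Cycle length = 3

3


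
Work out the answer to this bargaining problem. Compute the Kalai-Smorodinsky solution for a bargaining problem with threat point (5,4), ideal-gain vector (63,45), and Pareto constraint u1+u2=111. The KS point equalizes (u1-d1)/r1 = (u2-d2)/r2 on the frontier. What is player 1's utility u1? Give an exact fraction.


Step 1: At the KS point, (u1-d1)/r1 = (u2-d2)/r2 = t and u1+u2 = 111
Step 2: u1 = d1 + r1*t and u2 = d2 + r2*t, so (d1 + r1*t) + (d2 + r2*t) = 111
Step 3: t = (111 - 5 - 4)/(63 + 45) = 102/108 = 17/18
Step 4: u1 = d1 + r1*t = 5 + 63 * 17/18 = 129/2
Step 5: (Check: u2 = d2 + r2*t = 93/2; u1+u2 = 129/2 + 93/2 = 111, on the frontier.)

129/2


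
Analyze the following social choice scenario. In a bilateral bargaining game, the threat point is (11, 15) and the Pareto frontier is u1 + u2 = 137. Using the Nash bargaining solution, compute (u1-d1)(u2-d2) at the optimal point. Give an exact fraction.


Step 1: The Nash solution splits surplus symmetrically above the disagreement point
Step 2: u1 = (total + d1 - d2)/2 = (137 + 11 - 15)/2 = 133/2
Step 3: u2 = (total - d1 + d2)/2 = (137 - 11 + 15)/2 = 141/2
Step 4: Nash product = (133/2 - 11) * (141/2 - 15)
Step 5: = 111/2 * 111/2 = 12321/4

12321/4


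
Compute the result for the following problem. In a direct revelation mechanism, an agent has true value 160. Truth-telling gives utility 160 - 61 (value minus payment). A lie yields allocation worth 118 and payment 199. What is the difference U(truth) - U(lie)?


Step 1: U(truth) = value - payment = 160 - 61 = 99
Step 2: U(lie) = allocation - payment = 118 - 199 = -81
Step 3: IC gap = 99 - (-81) = 180

180


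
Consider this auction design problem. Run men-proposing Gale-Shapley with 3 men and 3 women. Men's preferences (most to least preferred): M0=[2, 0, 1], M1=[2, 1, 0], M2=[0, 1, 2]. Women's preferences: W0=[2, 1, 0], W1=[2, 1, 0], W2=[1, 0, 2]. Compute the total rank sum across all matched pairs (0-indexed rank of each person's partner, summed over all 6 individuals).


Step 1: Run Gale-Shapley (men propose, women hold best offer):
  M0 proposes to W2; she accepts
  M1 proposes to W2; she switches from M0
  M2 proposes to W0; she accepts
  M0 proposes to W0; rejected
  M0 proposes to W1; she accepts
Step 2: Final matching: W0-M2, W1-M0, W2-M1
Step 3: 0-indexed ranks (man's rank of his match, then woman's): 0 + 0 + 2 + 2 + 0 + 0
Step 4: Total rank sum = 4

4


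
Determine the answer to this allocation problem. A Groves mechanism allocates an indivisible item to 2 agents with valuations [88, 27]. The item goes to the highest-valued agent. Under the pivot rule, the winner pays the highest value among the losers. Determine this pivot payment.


Step 1: The efficient winner is agent 0 with value 88
Step 2: Other agents' values: [27]
Step 3: Pivot payment = max(others) = 27
Step 4: The winner pays 27

27


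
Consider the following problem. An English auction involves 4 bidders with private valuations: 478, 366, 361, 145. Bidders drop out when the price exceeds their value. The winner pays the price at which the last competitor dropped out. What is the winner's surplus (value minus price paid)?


Step 1: Identify the highest value: 478
Step 2: Identify the second-highest value: 366
Step 3: The final price = second-highest value = 366
Step 4: Surplus = 478 - 366 = 112

112


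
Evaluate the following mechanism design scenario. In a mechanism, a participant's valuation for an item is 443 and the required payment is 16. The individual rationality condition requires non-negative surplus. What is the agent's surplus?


Step 1: Surplus = value - payment = 443 - 16 = 427
Step 2: IR is satisfied (surplus >= 0)

427


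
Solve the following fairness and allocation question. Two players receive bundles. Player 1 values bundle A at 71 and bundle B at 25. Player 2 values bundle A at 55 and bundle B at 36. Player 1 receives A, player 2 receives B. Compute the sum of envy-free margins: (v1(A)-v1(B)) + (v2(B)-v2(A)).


Step 1: Player 1's margin = v1(A) - v1(B) = 71 - 25 = 46
Step 2: Player 2's margin = v2(B) - v2(A) = 36 - 55 = -19
Step 3: Total margin = 46 + -19 = 27

27


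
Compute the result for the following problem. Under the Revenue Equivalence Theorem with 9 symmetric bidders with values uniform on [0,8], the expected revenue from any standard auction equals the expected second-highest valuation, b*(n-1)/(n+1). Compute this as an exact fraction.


Step 1: By Revenue Equivalence, expected revenue = b*(n-1)/(n+1)
Step 2: Substituting n = 9, b = 8
Step 3: Revenue = 8*(9-1)/(9+1) = 8*8/10
Step 4: Revenue = 64/10 = 32/5

32/5
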